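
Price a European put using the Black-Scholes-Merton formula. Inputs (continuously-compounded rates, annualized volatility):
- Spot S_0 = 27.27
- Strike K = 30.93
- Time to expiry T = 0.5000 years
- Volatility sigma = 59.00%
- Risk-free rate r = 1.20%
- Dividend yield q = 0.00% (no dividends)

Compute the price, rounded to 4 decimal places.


Answer: Price = 6.7242

Derivation:
d1 = (ln(S/K) + (r - q + 0.5*sigma^2) * T) / (sigma * sqrt(T)) = -0.07889488
d2 = d1 - sigma * sqrt(T) = -0.49608788
exp(-rT) = 0.99401796; exp(-qT) = 1.00000000
P = K * exp(-rT) * N(-d2) - S_0 * exp(-qT) * N(-d1)
N(-d1) = 0.53144188; N(-d2) = 0.69008379
P = 30.9300 * 0.99401796 * 0.69008379 - 27.2700 * 1.00000000 * 0.53144188 = 6.7242


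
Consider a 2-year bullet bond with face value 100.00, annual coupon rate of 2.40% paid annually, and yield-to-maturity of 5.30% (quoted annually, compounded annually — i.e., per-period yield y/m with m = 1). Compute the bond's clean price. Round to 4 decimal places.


Coupon per period c = face * coupon_rate / m = 2.400000
Periods per year m = 1; per-period yield y/m = 0.053000
Number of cashflows N = 2
Cashflows (t years, CF_t, discount factor 1/(1+y/m)^(m*t), PV):
  t = 1.0000: CF_t = 2.400000, DF = 0.949668, PV = 2.279202
  t = 2.0000: CF_t = 102.400000, DF = 0.901869, PV = 92.351343
Price P = sum_t PV_t = 94.630545

Answer: Price = 94.6305


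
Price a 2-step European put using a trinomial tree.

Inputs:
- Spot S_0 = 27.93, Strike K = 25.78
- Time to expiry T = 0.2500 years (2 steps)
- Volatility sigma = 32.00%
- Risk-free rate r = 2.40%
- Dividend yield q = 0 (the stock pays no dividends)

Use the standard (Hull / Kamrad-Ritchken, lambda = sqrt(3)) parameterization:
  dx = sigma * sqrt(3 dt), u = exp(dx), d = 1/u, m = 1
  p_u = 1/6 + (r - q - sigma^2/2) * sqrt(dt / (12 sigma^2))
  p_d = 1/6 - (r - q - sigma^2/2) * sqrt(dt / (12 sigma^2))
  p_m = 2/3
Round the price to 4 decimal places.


Answer: Price = V(0,0) = 0.8665

Derivation:
dt = T/N = 0.125000; dx = sigma*sqrt(3*dt) = 0.195959
u = exp(dx) = 1.216477; d = 1/u = 0.822046
p_u = 0.157991, p_m = 0.666667, p_d = 0.175342
Discount per step: exp(-r*dt) = 0.997004
Stock lattice S(k, j) with j the centered position index:
  k=0: S(0,+0) = 27.9300
  k=1: S(1,-1) = 22.9597; S(1,+0) = 27.9300; S(1,+1) = 33.9762
  k=2: S(2,-2) = 18.8740; S(2,-1) = 22.9597; S(2,+0) = 27.9300; S(2,+1) = 33.9762; S(2,+2) = 41.3313
Terminal payoffs V(N, j) = max(K - S_T, 0):
  V(2,-2) = 6.906043; V(2,-1) = 2.820261; V(2,+0) = 0.000000; V(2,+1) = 0.000000; V(2,+2) = 0.000000
Backward induction: V(k, j) = exp(-r*dt) * [p_u * V(k+1, j+1) + p_m * V(k+1, j) + p_d * V(k+1, j-1)]
  V(1,-1) = exp(-r*dt) * [p_u*0.000000 + p_m*2.820261 + p_d*6.906043] = 3.081834
  V(1,+0) = exp(-r*dt) * [p_u*0.000000 + p_m*0.000000 + p_d*2.820261] = 0.493029
  V(1,+1) = exp(-r*dt) * [p_u*0.000000 + p_m*0.000000 + p_d*0.000000] = 0.000000
  V(0,+0) = exp(-r*dt) * [p_u*0.000000 + p_m*0.493029 + p_d*3.081834] = 0.866457


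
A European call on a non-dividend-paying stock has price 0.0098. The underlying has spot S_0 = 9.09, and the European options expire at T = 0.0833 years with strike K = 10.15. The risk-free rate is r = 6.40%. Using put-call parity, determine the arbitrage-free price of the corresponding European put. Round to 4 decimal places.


Answer: Put price = 1.0158

Derivation:
Put-call parity: C - P = S_0 * exp(-qT) - K * exp(-rT).
S_0 * exp(-qT) = 9.0900 * 1.00000000 = 9.09000000
K * exp(-rT) = 10.1500 * 0.99468299 = 10.09603230
P = C - S*exp(-qT) + K*exp(-rT)
P = 0.0098 - 9.09000000 + 10.09603230 = 1.0158


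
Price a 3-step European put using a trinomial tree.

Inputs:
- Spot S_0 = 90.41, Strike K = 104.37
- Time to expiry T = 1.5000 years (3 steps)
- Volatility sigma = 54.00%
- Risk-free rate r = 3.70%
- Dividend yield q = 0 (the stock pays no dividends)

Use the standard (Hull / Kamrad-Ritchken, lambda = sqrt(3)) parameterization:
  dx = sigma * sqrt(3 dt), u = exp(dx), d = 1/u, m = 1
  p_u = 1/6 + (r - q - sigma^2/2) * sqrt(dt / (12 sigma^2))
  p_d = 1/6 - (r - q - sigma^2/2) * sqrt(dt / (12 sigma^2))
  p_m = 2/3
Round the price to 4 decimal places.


Answer: Price = V(0,0) = 28.6424

Derivation:
dt = T/N = 0.500000; dx = sigma*sqrt(3*dt) = 0.661362
u = exp(dx) = 1.937430; d = 1/u = 0.516148
p_u = 0.125539, p_m = 0.666667, p_d = 0.207794
Discount per step: exp(-r*dt) = 0.981670
Stock lattice S(k, j) with j the centered position index:
  k=0: S(0,+0) = 90.4100
  k=1: S(1,-1) = 46.6649; S(1,+0) = 90.4100; S(1,+1) = 175.1630
  k=2: S(2,-2) = 24.0860; S(2,-1) = 46.6649; S(2,+0) = 90.4100; S(2,+1) = 175.1630; S(2,+2) = 339.3661
  k=3: S(3,-3) = 12.4319; S(3,-2) = 24.0860; S(3,-1) = 46.6649; S(3,+0) = 90.4100; S(3,+1) = 175.1630; S(3,+2) = 339.3661; S(3,+3) = 657.4979
Terminal payoffs V(N, j) = max(K - S_T, 0):
  V(3,-3) = 91.938070; V(3,-2) = 80.284008; V(3,-1) = 57.705083; V(3,+0) = 13.960000; V(3,+1) = 0.000000; V(3,+2) = 0.000000; V(3,+3) = 0.000000
Backward induction: V(k, j) = exp(-r*dt) * [p_u * V(k+1, j+1) + p_m * V(k+1, j) + p_d * V(k+1, j-1)]
  V(2,-2) = exp(-r*dt) * [p_u*57.705083 + p_m*80.284008 + p_d*91.938070] = 78.407074
  V(2,-1) = exp(-r*dt) * [p_u*13.960000 + p_m*57.705083 + p_d*80.284008] = 55.862046
  V(2,+0) = exp(-r*dt) * [p_u*0.000000 + p_m*13.960000 + p_d*57.705083] = 20.907051
  V(2,+1) = exp(-r*dt) * [p_u*0.000000 + p_m*0.000000 + p_d*13.960000] = 2.847631
  V(2,+2) = exp(-r*dt) * [p_u*0.000000 + p_m*0.000000 + p_d*0.000000] = 0.000000
  V(1,-1) = exp(-r*dt) * [p_u*20.907051 + p_m*55.862046 + p_d*78.407074] = 55.129154
  V(1,+0) = exp(-r*dt) * [p_u*2.847631 + p_m*20.907051 + p_d*55.862046] = 25.428510
  V(1,+1) = exp(-r*dt) * [p_u*0.000000 + p_m*2.847631 + p_d*20.907051] = 6.128349
  V(0,+0) = exp(-r*dt) * [p_u*6.128349 + p_m*25.428510 + p_d*55.129154] = 28.642376


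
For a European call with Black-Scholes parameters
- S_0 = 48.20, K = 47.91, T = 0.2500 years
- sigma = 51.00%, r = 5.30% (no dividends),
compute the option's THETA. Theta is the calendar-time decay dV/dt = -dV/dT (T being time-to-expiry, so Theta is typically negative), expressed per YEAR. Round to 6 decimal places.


d1 = 0.2031265497; d2 = -0.0518734503
phi(d1) = 0.3907963374; exp(-qT) = 1.0000000000; exp(-rT) = 0.9868373948
Theta = -S*exp(-qT)*phi(d1)*sigma/(2*sqrt(T)) - r*K*exp(-rT)*N(d2) + q*S*exp(-qT)*N(d1)
N(d1) = 0.5804819397; N(d2) = 0.4793147647; sqrt(T) = 0.5000000000
Term 1 = -48.2000 * 1.0000000000 * 0.3907963374 * 0.5100 / (2 * 0.5000000000) = -9.6065555660
Term 2 = -0.0530 * 47.9100 * 0.9868373948 * 0.4793147647 = -1.2010703491
Term 3 = 0 (no dividend yield, q = 0)
Theta = -9.6065555660 + (-1.2010703491) + (0.0000000000) = -10.807626

Answer: Theta = -10.807626


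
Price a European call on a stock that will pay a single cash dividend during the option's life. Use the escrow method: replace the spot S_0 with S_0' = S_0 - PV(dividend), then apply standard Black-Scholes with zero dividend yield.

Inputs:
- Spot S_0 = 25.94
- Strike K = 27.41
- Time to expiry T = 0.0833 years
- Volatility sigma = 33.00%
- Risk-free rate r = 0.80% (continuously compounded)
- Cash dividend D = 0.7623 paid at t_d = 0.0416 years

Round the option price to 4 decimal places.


Answer: Price = 0.2581

Derivation:
PV(D) = D * exp(-r * t_d) = 0.7623 * 0.99966726 = 0.76204635
S_0' = S_0 - PV(D) = 25.9400 - 0.76204635 = 25.17795365
d1 = (ln(S_0'/K) + (r + sigma^2/2)*T) / (sigma*sqrt(T)) = -0.83718960
d2 = d1 - sigma*sqrt(T) = -0.93243334
exp(-rT) = 0.99933382
N(d1) = 0.20124300; N(d2) = 0.17555631
C = S_0' * N(d1) - K * exp(-rT) * N(d2) = 25.17795365 * 0.20124300 - 27.4100 * 0.99933382 * 0.17555631 = 0.2581


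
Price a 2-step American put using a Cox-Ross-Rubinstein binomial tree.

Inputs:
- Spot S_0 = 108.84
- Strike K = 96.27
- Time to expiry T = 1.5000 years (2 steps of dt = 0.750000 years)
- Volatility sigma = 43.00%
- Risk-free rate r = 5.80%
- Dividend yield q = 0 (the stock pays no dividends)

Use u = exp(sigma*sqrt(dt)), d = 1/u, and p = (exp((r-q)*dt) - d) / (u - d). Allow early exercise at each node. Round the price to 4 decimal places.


Answer: Price = V(0,0) = 11.6422

Derivation:
dt = T/N = 0.750000
u = exp(sigma*sqrt(dt)) = 1.451200; d = 1/u = 0.689085
p = (exp((r-q)*dt) - d) / (u - d) = 0.466301
Discount per step: exp(-r*dt) = 0.957433
Stock lattice S(k, i) with i counting down-moves:
  k=0: S(0,0) = 108.8400
  k=1: S(1,0) = 157.9486; S(1,1) = 75.0000
  k=2: S(2,0) = 229.2151; S(2,1) = 108.8400; S(2,2) = 51.6814
Terminal payoffs V(N, i) = max(K - S_T, 0):
  V(2,0) = 0.000000; V(2,1) = 0.000000; V(2,2) = 44.588646
Backward induction: V(k, i) = exp(-r*dt) * [p * V(k+1, i) + (1-p) * V(k+1, i+1)]; then take max(V_cont, immediate exercise) for American.
  V(1,0) = exp(-r*dt) * [p*0.000000 + (1-p)*0.000000] = 0.000000; exercise = 0.000000; V(1,0) = max -> 0.000000
  V(1,1) = exp(-r*dt) * [p*0.000000 + (1-p)*44.588646] = 22.783940; exercise = 21.270009; V(1,1) = max -> 22.783940
  V(0,0) = exp(-r*dt) * [p*0.000000 + (1-p)*22.783940] = 11.642155; exercise = 0.000000; V(0,0) = max -> 11.642155


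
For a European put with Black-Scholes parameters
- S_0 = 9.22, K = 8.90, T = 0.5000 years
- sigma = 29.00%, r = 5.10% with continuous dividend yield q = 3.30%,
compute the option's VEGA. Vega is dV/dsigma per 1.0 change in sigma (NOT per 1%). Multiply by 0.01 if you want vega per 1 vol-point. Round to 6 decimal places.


Answer: Vega = 2.431685

Derivation:
d1 = 0.3186796685; d2 = 0.1136187019
phi(d1) = 0.3791903722; exp(-qT) = 0.9836353794; exp(-rT) = 0.9748223790
Vega = S * exp(-qT) * phi(d1) * sqrt(T) = 9.2200 * 0.9836353794 * 0.3791903722 * 0.7071067812 = 2.431685


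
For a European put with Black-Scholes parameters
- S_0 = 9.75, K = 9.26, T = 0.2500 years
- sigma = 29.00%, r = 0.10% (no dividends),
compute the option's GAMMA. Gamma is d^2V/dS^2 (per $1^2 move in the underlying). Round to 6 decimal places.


Answer: Gamma = 0.257287

Derivation:
d1 = 0.4298326645; d2 = 0.2848326645
phi(d1) = 0.3637397670; exp(-qT) = 1.0000000000; exp(-rT) = 0.9997500312
Gamma = exp(-qT) * phi(d1) / (S * sigma * sqrt(T)) = 1.0000000000 * 0.3637397670 / (9.7500 * 0.2900 * 0.5000000000) = 0.257287


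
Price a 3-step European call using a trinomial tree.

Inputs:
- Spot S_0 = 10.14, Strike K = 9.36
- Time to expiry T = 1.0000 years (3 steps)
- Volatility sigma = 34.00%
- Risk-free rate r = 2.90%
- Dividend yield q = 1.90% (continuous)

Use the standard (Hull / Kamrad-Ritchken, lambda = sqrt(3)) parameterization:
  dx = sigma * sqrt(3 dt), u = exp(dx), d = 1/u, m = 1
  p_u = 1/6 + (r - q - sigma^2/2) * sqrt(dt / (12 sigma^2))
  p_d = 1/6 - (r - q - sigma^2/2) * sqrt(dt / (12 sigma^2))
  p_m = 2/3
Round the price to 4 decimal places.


Answer: Price = V(0,0) = 1.7473

Derivation:
dt = T/N = 0.333333; dx = sigma*sqrt(3*dt) = 0.340000
u = exp(dx) = 1.404948; d = 1/u = 0.711770
p_u = 0.143235, p_m = 0.666667, p_d = 0.190098
Discount per step: exp(-r*dt) = 0.990380
Stock lattice S(k, j) with j the centered position index:
  k=0: S(0,+0) = 10.1400
  k=1: S(1,-1) = 7.2174; S(1,+0) = 10.1400; S(1,+1) = 14.2462
  k=2: S(2,-2) = 5.1371; S(2,-1) = 7.2174; S(2,+0) = 10.1400; S(2,+1) = 14.2462; S(2,+2) = 20.0151
  k=3: S(3,-3) = 3.6564; S(3,-2) = 5.1371; S(3,-1) = 7.2174; S(3,+0) = 10.1400; S(3,+1) = 14.2462; S(3,+2) = 20.0151; S(3,+3) = 28.1202
Terminal payoffs V(N, j) = max(S_T - K, 0):
  V(3,-3) = 0.000000; V(3,-2) = 0.000000; V(3,-1) = 0.000000; V(3,+0) = 0.780000; V(3,+1) = 4.886169; V(3,+2) = 10.655120; V(3,+3) = 18.760195
Backward induction: V(k, j) = exp(-r*dt) * [p_u * V(k+1, j+1) + p_m * V(k+1, j) + p_d * V(k+1, j-1)]
  V(2,-2) = exp(-r*dt) * [p_u*0.000000 + p_m*0.000000 + p_d*0.000000] = 0.000000
  V(2,-1) = exp(-r*dt) * [p_u*0.780000 + p_m*0.000000 + p_d*0.000000] = 0.110649
  V(2,+0) = exp(-r*dt) * [p_u*4.886169 + p_m*0.780000 + p_d*0.000000] = 1.208137
  V(2,+1) = exp(-r*dt) * [p_u*10.655120 + p_m*4.886169 + p_d*0.780000] = 4.884466
  V(2,+2) = exp(-r*dt) * [p_u*18.760195 + p_m*10.655120 + p_d*4.886169] = 10.616265
  V(1,-1) = exp(-r*dt) * [p_u*1.208137 + p_m*0.110649 + p_d*0.000000] = 0.244439
  V(1,+0) = exp(-r*dt) * [p_u*4.884466 + p_m*1.208137 + p_d*0.110649] = 1.511405
  V(1,+1) = exp(-r*dt) * [p_u*10.616265 + p_m*4.884466 + p_d*1.208137] = 4.958435
  V(0,+0) = exp(-r*dt) * [p_u*4.958435 + p_m*1.511405 + p_d*0.244439] = 1.747321


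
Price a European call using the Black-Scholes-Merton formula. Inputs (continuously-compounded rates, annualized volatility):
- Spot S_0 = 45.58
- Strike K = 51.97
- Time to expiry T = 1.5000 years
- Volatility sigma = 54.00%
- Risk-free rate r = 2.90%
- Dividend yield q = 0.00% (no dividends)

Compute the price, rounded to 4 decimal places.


Answer: Price = 10.3673

Derivation:
d1 = (ln(S/K) + (r - q + 0.5*sigma^2) * T) / (sigma * sqrt(T)) = 0.19807964
d2 = d1 - sigma * sqrt(T) = -0.46328259
exp(-rT) = 0.95743255; exp(-qT) = 1.00000000
C = S_0 * exp(-qT) * N(d1) - K * exp(-rT) * N(d2)
N(d1) = 0.57850862; N(d2) = 0.32158091
C = 45.5800 * 1.00000000 * 0.57850862 - 51.9700 * 0.95743255 * 0.32158091 = 10.3673


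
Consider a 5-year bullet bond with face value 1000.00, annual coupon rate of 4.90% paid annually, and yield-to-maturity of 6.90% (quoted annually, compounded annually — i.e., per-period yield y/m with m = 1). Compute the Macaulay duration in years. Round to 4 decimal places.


Answer: Macaulay duration = 4.5318 years

Derivation:
Coupon per period c = face * coupon_rate / m = 49.000000
Periods per year m = 1; per-period yield y/m = 0.069000
Number of cashflows N = 5
Cashflows (t years, CF_t, discount factor 1/(1+y/m)^(m*t), PV):
  t = 1.0000: CF_t = 49.000000, DF = 0.935454, PV = 45.837231
  t = 2.0000: CF_t = 49.000000, DF = 0.875074, PV = 42.878607
  t = 3.0000: CF_t = 49.000000, DF = 0.818591, PV = 40.110952
  t = 4.0000: CF_t = 49.000000, DF = 0.765754, PV = 37.521938
  t = 5.0000: CF_t = 1049.000000, DF = 0.716327, PV = 751.427288
Price P = sum_t PV_t = 917.776015
Macaulay numerator sum_t t * PV_t:
  t * PV_t at t = 1.0000: 45.837231
  t * PV_t at t = 2.0000: 85.757214
  t * PV_t at t = 3.0000: 120.332855
  t * PV_t at t = 4.0000: 150.087751
  t * PV_t at t = 5.0000: 3757.136438
Macaulay duration D = (sum_t t * PV_t) / P = 4159.151489 / 917.776015 = 4.531772


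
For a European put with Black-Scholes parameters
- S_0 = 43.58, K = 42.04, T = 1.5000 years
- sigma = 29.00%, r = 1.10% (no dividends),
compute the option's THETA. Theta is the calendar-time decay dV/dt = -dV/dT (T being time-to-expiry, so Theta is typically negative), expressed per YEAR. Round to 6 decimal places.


Answer: Theta = -1.719402

Derivation:
d1 = 0.3253366764; d2 = -0.0298393363
phi(d1) = 0.3783784061; exp(-qT) = 1.0000000000; exp(-rT) = 0.9836353794
Theta = -S*exp(-qT)*phi(d1)*sigma/(2*sqrt(T)) + r*K*exp(-rT)*N(-d2) - q*S*exp(-qT)*N(-d1)
N(-d1) = 0.3724631378; N(-d2) = 0.5119024066; sqrt(T) = 1.2247448714
Term 1 = -43.5800 * 1.0000000000 * 0.3783784061 * 0.2900 / (2 * 1.2247448714) = -1.9522522950
Term 2 = 0.0110 * 42.0400 * 0.9836353794 * 0.5119024066 = 0.2328502480
Term 3 = 0 (no dividend yield, q = 0)
Theta = -1.9522522950 + (0.2328502480) + (0.0000000000) = -1.719402


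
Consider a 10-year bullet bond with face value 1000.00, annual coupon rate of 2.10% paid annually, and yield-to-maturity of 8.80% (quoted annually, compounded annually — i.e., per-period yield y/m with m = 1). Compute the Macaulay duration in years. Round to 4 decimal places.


Coupon per period c = face * coupon_rate / m = 21.000000
Periods per year m = 1; per-period yield y/m = 0.088000
Number of cashflows N = 10
Cashflows (t years, CF_t, discount factor 1/(1+y/m)^(m*t), PV):
  t = 1.0000: CF_t = 21.000000, DF = 0.919118, PV = 19.301471
  t = 2.0000: CF_t = 21.000000, DF = 0.844777, PV = 17.740322
  t = 3.0000: CF_t = 21.000000, DF = 0.776450, PV = 16.305443
  t = 4.0000: CF_t = 21.000000, DF = 0.713649, PV = 14.986621
  t = 5.0000: CF_t = 21.000000, DF = 0.655927, PV = 13.774467
  t = 6.0000: CF_t = 21.000000, DF = 0.602874, PV = 12.660356
  t = 7.0000: CF_t = 21.000000, DF = 0.554112, PV = 11.636357
  t = 8.0000: CF_t = 21.000000, DF = 0.509294, PV = 10.695181
  t = 9.0000: CF_t = 21.000000, DF = 0.468101, PV = 9.830129
  t = 10.0000: CF_t = 1021.000000, DF = 0.430240, PV = 439.275304
Price P = sum_t PV_t = 566.205652
Macaulay numerator sum_t t * PV_t:
  t * PV_t at t = 1.0000: 19.301471
  t * PV_t at t = 2.0000: 35.480644
  t * PV_t at t = 3.0000: 48.916330
  t * PV_t at t = 4.0000: 59.946482
  t * PV_t at t = 5.0000: 68.872337
  t * PV_t at t = 6.0000: 75.962137
  t * PV_t at t = 7.0000: 81.454497
  t * PV_t at t = 8.0000: 85.561447
  t * PV_t at t = 9.0000: 88.471165
  t * PV_t at t = 10.0000: 4392.753045
Macaulay duration D = (sum_t t * PV_t) / P = 4956.719555 / 566.205652 = 8.754274

Answer: Macaulay duration = 8.7543 years


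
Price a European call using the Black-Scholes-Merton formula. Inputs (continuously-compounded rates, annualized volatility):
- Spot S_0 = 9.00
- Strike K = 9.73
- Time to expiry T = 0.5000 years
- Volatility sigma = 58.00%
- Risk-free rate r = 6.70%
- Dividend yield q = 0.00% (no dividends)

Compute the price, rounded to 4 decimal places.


Answer: Price = 1.2995

Derivation:
d1 = (ln(S/K) + (r - q + 0.5*sigma^2) * T) / (sigma * sqrt(T)) = 0.09658269
d2 = d1 - sigma * sqrt(T) = -0.31353924
exp(-rT) = 0.96705491; exp(-qT) = 1.00000000
C = S_0 * exp(-qT) * N(d1) - K * exp(-rT) * N(d2)
N(d1) = 0.53847110; N(d2) = 0.37693551
C = 9.0000 * 1.00000000 * 0.53847110 - 9.7300 * 0.96705491 * 0.37693551 = 1.2995


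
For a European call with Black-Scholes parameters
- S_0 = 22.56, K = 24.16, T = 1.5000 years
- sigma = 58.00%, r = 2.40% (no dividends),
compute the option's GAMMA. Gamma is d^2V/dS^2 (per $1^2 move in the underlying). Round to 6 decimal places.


Answer: Gamma = 0.023731

Derivation:
d1 = 0.3093959695; d2 = -0.4009560559
phi(d1) = 0.3802974892; exp(-qT) = 1.0000000000; exp(-rT) = 0.9646402935
Gamma = exp(-qT) * phi(d1) / (S * sigma * sqrt(T)) = 1.0000000000 * 0.3802974892 / (22.5600 * 0.5800 * 1.2247448714) = 0.023731


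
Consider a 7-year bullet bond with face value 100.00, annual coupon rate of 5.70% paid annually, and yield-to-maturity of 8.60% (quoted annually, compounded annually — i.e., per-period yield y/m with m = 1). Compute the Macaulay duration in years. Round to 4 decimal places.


Answer: Macaulay duration = 5.8643 years

Derivation:
Coupon per period c = face * coupon_rate / m = 5.700000
Periods per year m = 1; per-period yield y/m = 0.086000
Number of cashflows N = 7
Cashflows (t years, CF_t, discount factor 1/(1+y/m)^(m*t), PV):
  t = 1.0000: CF_t = 5.700000, DF = 0.920810, PV = 5.248619
  t = 2.0000: CF_t = 5.700000, DF = 0.847892, PV = 4.832982
  t = 3.0000: CF_t = 5.700000, DF = 0.780747, PV = 4.450260
  t = 4.0000: CF_t = 5.700000, DF = 0.718920, PV = 4.097845
  t = 5.0000: CF_t = 5.700000, DF = 0.661989, PV = 3.773338
  t = 6.0000: CF_t = 5.700000, DF = 0.609566, PV = 3.474529
  t = 7.0000: CF_t = 105.700000, DF = 0.561295, PV = 59.328888
Price P = sum_t PV_t = 85.206461
Macaulay numerator sum_t t * PV_t:
  t * PV_t at t = 1.0000: 5.248619
  t * PV_t at t = 2.0000: 9.665965
  t * PV_t at t = 3.0000: 13.350780
  t * PV_t at t = 4.0000: 16.391381
  t * PV_t at t = 5.0000: 18.866691
  t * PV_t at t = 6.0000: 20.847172
  t * PV_t at t = 7.0000: 415.302218
Macaulay duration D = (sum_t t * PV_t) / P = 499.672825 / 85.206461 = 5.864260


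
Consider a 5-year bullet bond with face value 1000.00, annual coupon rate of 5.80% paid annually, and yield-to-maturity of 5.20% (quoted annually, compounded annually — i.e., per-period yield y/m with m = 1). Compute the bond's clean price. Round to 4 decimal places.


Answer: Price = 1025.8339

Derivation:
Coupon per period c = face * coupon_rate / m = 58.000000
Periods per year m = 1; per-period yield y/m = 0.052000
Number of cashflows N = 5
Cashflows (t years, CF_t, discount factor 1/(1+y/m)^(m*t), PV):
  t = 1.0000: CF_t = 58.000000, DF = 0.950570, PV = 55.133080
  t = 2.0000: CF_t = 58.000000, DF = 0.903584, PV = 52.407871
  t = 3.0000: CF_t = 58.000000, DF = 0.858920, PV = 49.817367
  t = 4.0000: CF_t = 58.000000, DF = 0.816464, PV = 47.354912
  t = 5.0000: CF_t = 1058.000000, DF = 0.776106, PV = 821.120640
Price P = sum_t PV_t = 1025.833869


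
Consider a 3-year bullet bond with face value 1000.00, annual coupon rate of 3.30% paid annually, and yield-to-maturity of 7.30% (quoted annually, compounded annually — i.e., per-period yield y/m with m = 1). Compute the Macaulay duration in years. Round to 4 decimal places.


Coupon per period c = face * coupon_rate / m = 33.000000
Periods per year m = 1; per-period yield y/m = 0.073000
Number of cashflows N = 3
Cashflows (t years, CF_t, discount factor 1/(1+y/m)^(m*t), PV):
  t = 1.0000: CF_t = 33.000000, DF = 0.931966, PV = 30.754893
  t = 2.0000: CF_t = 33.000000, DF = 0.868561, PV = 28.662528
  t = 3.0000: CF_t = 1033.000000, DF = 0.809470, PV = 836.182657
Price P = sum_t PV_t = 895.600078
Macaulay numerator sum_t t * PV_t:
  t * PV_t at t = 1.0000: 30.754893
  t * PV_t at t = 2.0000: 57.325057
  t * PV_t at t = 3.0000: 2508.547970
Macaulay duration D = (sum_t t * PV_t) / P = 2596.627920 / 895.600078 = 2.899316

Answer: Macaulay duration = 2.8993 years


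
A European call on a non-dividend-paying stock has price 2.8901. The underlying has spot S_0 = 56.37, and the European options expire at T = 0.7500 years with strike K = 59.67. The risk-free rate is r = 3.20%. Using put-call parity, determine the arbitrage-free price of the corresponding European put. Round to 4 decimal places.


Answer: Put price = 4.7751

Derivation:
Put-call parity: C - P = S_0 * exp(-qT) - K * exp(-rT).
S_0 * exp(-qT) = 56.3700 * 1.00000000 = 56.37000000
K * exp(-rT) = 59.6700 * 0.97628571 = 58.25496830
P = C - S*exp(-qT) + K*exp(-rT)
P = 2.8901 - 56.37000000 + 58.25496830 = 4.7751


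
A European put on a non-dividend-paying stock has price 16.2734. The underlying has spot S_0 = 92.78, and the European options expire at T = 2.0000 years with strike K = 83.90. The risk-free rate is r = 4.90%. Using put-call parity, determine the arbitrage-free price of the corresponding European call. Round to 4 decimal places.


Answer: Call price = 32.9856

Derivation:
Put-call parity: C - P = S_0 * exp(-qT) - K * exp(-rT).
S_0 * exp(-qT) = 92.7800 * 1.00000000 = 92.78000000
K * exp(-rT) = 83.9000 * 0.90664890 = 76.06784302
C = P + S*exp(-qT) - K*exp(-rT)
C = 16.2734 + 92.78000000 - 76.06784302 = 32.9856


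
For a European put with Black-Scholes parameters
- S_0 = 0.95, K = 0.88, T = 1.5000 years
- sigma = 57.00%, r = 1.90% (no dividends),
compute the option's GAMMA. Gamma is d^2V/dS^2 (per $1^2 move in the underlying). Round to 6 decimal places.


Answer: Gamma = 0.530987

Derivation:
d1 = 0.4995169617; d2 = -0.1985876150
phi(d1) = 0.3521503265; exp(-qT) = 1.0000000000; exp(-rT) = 0.9719022941
Gamma = exp(-qT) * phi(d1) / (S * sigma * sqrt(T)) = 1.0000000000 * 0.3521503265 / (0.9500 * 0.5700 * 1.2247448714) = 0.530987


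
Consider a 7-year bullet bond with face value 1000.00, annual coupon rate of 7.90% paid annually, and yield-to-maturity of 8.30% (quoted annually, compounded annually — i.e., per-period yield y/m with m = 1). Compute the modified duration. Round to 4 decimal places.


Answer: Modified duration = 5.1903

Derivation:
Coupon per period c = face * coupon_rate / m = 79.000000
Periods per year m = 1; per-period yield y/m = 0.083000
Number of cashflows N = 7
Cashflows (t years, CF_t, discount factor 1/(1+y/m)^(m*t), PV):
  t = 1.0000: CF_t = 79.000000, DF = 0.923361, PV = 72.945522
  t = 2.0000: CF_t = 79.000000, DF = 0.852596, PV = 67.355052
  t = 3.0000: CF_t = 79.000000, DF = 0.787254, PV = 62.193031
  t = 4.0000: CF_t = 79.000000, DF = 0.726919, PV = 57.426621
  t = 5.0000: CF_t = 79.000000, DF = 0.671209, PV = 53.025504
  t = 6.0000: CF_t = 79.000000, DF = 0.619768, PV = 48.961685
  t = 7.0000: CF_t = 1079.000000, DF = 0.572270, PV = 617.479080
Price P = sum_t PV_t = 979.386495
First compute Macaulay numerator sum_t t * PV_t:
  t * PV_t at t = 1.0000: 72.945522
  t * PV_t at t = 2.0000: 134.710105
  t * PV_t at t = 3.0000: 186.579092
  t * PV_t at t = 4.0000: 229.706485
  t * PV_t at t = 5.0000: 265.127522
  t * PV_t at t = 6.0000: 293.770107
  t * PV_t at t = 7.0000: 4322.353559
Macaulay duration D = 5505.192392 / 979.386495 = 5.621062
Modified duration = D / (1 + y/m) = 5.621062 / (1 + 0.083000) = 5.190270


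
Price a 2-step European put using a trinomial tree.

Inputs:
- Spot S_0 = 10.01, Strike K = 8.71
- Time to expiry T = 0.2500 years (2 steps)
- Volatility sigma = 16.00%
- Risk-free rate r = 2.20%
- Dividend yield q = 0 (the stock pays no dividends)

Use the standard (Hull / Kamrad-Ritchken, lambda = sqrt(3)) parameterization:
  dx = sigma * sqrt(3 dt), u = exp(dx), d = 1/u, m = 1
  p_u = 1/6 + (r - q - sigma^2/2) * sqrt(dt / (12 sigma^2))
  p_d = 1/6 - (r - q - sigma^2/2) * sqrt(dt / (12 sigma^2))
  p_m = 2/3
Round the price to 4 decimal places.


Answer: Price = V(0,0) = 0.0124

Derivation:
dt = T/N = 0.125000; dx = sigma*sqrt(3*dt) = 0.097980
u = exp(dx) = 1.102940; d = 1/u = 0.906667
p_u = 0.172535, p_m = 0.666667, p_d = 0.160798
Discount per step: exp(-r*dt) = 0.997254
Stock lattice S(k, j) with j the centered position index:
  k=0: S(0,+0) = 10.0100
  k=1: S(1,-1) = 9.0757; S(1,+0) = 10.0100; S(1,+1) = 11.0404
  k=2: S(2,-2) = 8.2287; S(2,-1) = 9.0757; S(2,+0) = 10.0100; S(2,+1) = 11.0404; S(2,+2) = 12.1769
Terminal payoffs V(N, j) = max(K - S_T, 0):
  V(2,-2) = 0.481322; V(2,-1) = 0.000000; V(2,+0) = 0.000000; V(2,+1) = 0.000000; V(2,+2) = 0.000000
Backward induction: V(k, j) = exp(-r*dt) * [p_u * V(k+1, j+1) + p_m * V(k+1, j) + p_d * V(k+1, j-1)]
  V(1,-1) = exp(-r*dt) * [p_u*0.000000 + p_m*0.000000 + p_d*0.481322] = 0.077183
  V(1,+0) = exp(-r*dt) * [p_u*0.000000 + p_m*0.000000 + p_d*0.000000] = 0.000000
  V(1,+1) = exp(-r*dt) * [p_u*0.000000 + p_m*0.000000 + p_d*0.000000] = 0.000000
  V(0,+0) = exp(-r*dt) * [p_u*0.000000 + p_m*0.000000 + p_d*0.077183] = 0.012377


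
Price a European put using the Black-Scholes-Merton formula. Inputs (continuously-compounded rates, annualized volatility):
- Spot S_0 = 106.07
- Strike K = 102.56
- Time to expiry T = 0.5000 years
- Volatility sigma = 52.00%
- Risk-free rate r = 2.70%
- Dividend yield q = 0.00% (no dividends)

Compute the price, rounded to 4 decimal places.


Answer: Price = 12.7959

Derivation:
d1 = (ln(S/K) + (r - q + 0.5*sigma^2) * T) / (sigma * sqrt(T)) = 0.31208229
d2 = d1 - sigma * sqrt(T) = -0.05561324
exp(-rT) = 0.98659072; exp(-qT) = 1.00000000
P = K * exp(-rT) * N(-d2) - S_0 * exp(-qT) * N(-d1)
N(-d1) = 0.37748899; N(-d2) = 0.52217504
P = 102.5600 * 0.98659072 * 0.52217504 - 106.0700 * 1.00000000 * 0.37748899 = 12.7959


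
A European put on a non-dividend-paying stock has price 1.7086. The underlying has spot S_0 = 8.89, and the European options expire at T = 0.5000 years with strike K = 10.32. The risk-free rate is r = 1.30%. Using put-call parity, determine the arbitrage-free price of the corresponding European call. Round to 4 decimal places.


Answer: Call price = 0.3455

Derivation:
Put-call parity: C - P = S_0 * exp(-qT) - K * exp(-rT).
S_0 * exp(-qT) = 8.8900 * 1.00000000 = 8.89000000
K * exp(-rT) = 10.3200 * 0.99352108 = 10.25313754
C = P + S*exp(-qT) - K*exp(-rT)
C = 1.7086 + 8.89000000 - 10.25313754 = 0.3455


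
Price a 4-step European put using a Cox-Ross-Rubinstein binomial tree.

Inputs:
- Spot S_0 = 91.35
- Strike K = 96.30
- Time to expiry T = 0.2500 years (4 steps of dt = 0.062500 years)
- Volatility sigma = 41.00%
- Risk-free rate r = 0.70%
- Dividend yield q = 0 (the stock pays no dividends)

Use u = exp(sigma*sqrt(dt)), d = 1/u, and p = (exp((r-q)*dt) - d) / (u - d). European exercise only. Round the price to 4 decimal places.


Answer: Price = V(0,0) = 10.4915

Derivation:
dt = T/N = 0.062500
u = exp(sigma*sqrt(dt)) = 1.107937; d = 1/u = 0.902578
p = (exp((r-q)*dt) - d) / (u - d) = 0.476528
Discount per step: exp(-r*dt) = 0.999563
Stock lattice S(k, i) with i counting down-moves:
  k=0: S(0,0) = 91.3500
  k=1: S(1,0) = 101.2101; S(1,1) = 82.4505
  k=2: S(2,0) = 112.1344; S(2,1) = 91.3500; S(2,2) = 74.4180
  k=3: S(3,0) = 124.2379; S(3,1) = 101.2101; S(3,2) = 82.4505; S(3,3) = 67.1681
  k=4: S(4,0) = 137.6478; S(4,1) = 112.1344; S(4,2) = 91.3500; S(4,3) = 74.4180; S(4,4) = 60.6245
Terminal payoffs V(N, i) = max(K - S_T, 0):
  V(4,0) = 0.000000; V(4,1) = 0.000000; V(4,2) = 4.950000; V(4,3) = 21.881968; V(4,4) = 35.675550
Backward induction: V(k, i) = exp(-r*dt) * [p * V(k+1, i) + (1-p) * V(k+1, i+1)].
  V(3,0) = exp(-r*dt) * [p*0.000000 + (1-p)*0.000000] = 0.000000
  V(3,1) = exp(-r*dt) * [p*0.000000 + (1-p)*4.950000] = 2.590052
  V(3,2) = exp(-r*dt) * [p*4.950000 + (1-p)*21.881968] = 13.807364
  V(3,3) = exp(-r*dt) * [p*21.881968 + (1-p)*35.675550] = 29.089788
  V(2,0) = exp(-r*dt) * [p*0.000000 + (1-p)*2.590052] = 1.355226
  V(2,1) = exp(-r*dt) * [p*2.590052 + (1-p)*13.807364] = 8.458296
  V(2,2) = exp(-r*dt) * [p*13.807364 + (1-p)*29.089788] = 21.797742
  V(1,0) = exp(-r*dt) * [p*1.355226 + (1-p)*8.458296] = 5.071263
  V(1,1) = exp(-r*dt) * [p*8.458296 + (1-p)*21.797742] = 15.434365
  V(0,0) = exp(-r*dt) * [p*5.071263 + (1-p)*15.434365] = 10.491462


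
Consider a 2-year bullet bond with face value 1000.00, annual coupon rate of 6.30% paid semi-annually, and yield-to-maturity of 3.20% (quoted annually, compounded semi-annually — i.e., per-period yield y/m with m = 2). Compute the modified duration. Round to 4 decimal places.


Answer: Modified duration = 1.8830

Derivation:
Coupon per period c = face * coupon_rate / m = 31.500000
Periods per year m = 2; per-period yield y/m = 0.016000
Number of cashflows N = 4
Cashflows (t years, CF_t, discount factor 1/(1+y/m)^(m*t), PV):
  t = 0.5000: CF_t = 31.500000, DF = 0.984252, PV = 31.003937
  t = 1.0000: CF_t = 31.500000, DF = 0.968752, PV = 30.515686
  t = 1.5000: CF_t = 31.500000, DF = 0.953496, PV = 30.035124
  t = 2.0000: CF_t = 1031.500000, DF = 0.938480, PV = 968.042446
Price P = sum_t PV_t = 1059.597193
First compute Macaulay numerator sum_t t * PV_t:
  t * PV_t at t = 0.5000: 15.501969
  t * PV_t at t = 1.0000: 30.515686
  t * PV_t at t = 1.5000: 45.052686
  t * PV_t at t = 2.0000: 1936.084893
Macaulay duration D = 2027.155233 / 1059.597193 = 1.913138
Modified duration = D / (1 + y/m) = 1.913138 / (1 + 0.016000) = 1.883009


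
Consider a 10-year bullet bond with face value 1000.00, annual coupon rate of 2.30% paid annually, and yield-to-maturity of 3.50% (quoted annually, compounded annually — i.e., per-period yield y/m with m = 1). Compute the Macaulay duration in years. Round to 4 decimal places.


Answer: Macaulay duration = 8.9836 years

Derivation:
Coupon per period c = face * coupon_rate / m = 23.000000
Periods per year m = 1; per-period yield y/m = 0.035000
Number of cashflows N = 10
Cashflows (t years, CF_t, discount factor 1/(1+y/m)^(m*t), PV):
  t = 1.0000: CF_t = 23.000000, DF = 0.966184, PV = 22.222222
  t = 2.0000: CF_t = 23.000000, DF = 0.933511, PV = 21.470746
  t = 3.0000: CF_t = 23.000000, DF = 0.901943, PV = 20.744682
  t = 4.0000: CF_t = 23.000000, DF = 0.871442, PV = 20.043171
  t = 5.0000: CF_t = 23.000000, DF = 0.841973, PV = 19.365383
  t = 6.0000: CF_t = 23.000000, DF = 0.813501, PV = 18.710515
  t = 7.0000: CF_t = 23.000000, DF = 0.785991, PV = 18.077792
  t = 8.0000: CF_t = 23.000000, DF = 0.759412, PV = 17.466466
  t = 9.0000: CF_t = 23.000000, DF = 0.733731, PV = 16.875812
  t = 10.0000: CF_t = 1023.000000, DF = 0.708919, PV = 725.223946
Price P = sum_t PV_t = 900.200736
Macaulay numerator sum_t t * PV_t:
  t * PV_t at t = 1.0000: 22.222222
  t * PV_t at t = 2.0000: 42.941492
  t * PV_t at t = 3.0000: 62.234047
  t * PV_t at t = 4.0000: 80.172685
  t * PV_t at t = 5.0000: 96.826914
  t * PV_t at t = 6.0000: 112.263089
  t * PV_t at t = 7.0000: 126.544545
  t * PV_t at t = 8.0000: 139.731726
  t * PV_t at t = 9.0000: 151.882311
  t * PV_t at t = 10.0000: 7252.239464
Macaulay duration D = (sum_t t * PV_t) / P = 8087.058496 / 900.200736 = 8.983617


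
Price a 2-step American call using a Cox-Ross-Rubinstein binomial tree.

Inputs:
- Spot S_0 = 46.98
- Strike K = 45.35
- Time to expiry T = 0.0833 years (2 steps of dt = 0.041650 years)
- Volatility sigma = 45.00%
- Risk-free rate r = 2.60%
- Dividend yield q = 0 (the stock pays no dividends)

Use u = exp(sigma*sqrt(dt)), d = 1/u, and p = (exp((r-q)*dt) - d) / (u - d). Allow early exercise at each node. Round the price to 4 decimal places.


Answer: Price = V(0,0) = 3.3962

Derivation:
dt = T/N = 0.041650
u = exp(sigma*sqrt(dt)) = 1.096187; d = 1/u = 0.912253
p = (exp((r-q)*dt) - d) / (u - d) = 0.482947
Discount per step: exp(-r*dt) = 0.998918
Stock lattice S(k, i) with i counting down-moves:
  k=0: S(0,0) = 46.9800
  k=1: S(1,0) = 51.4988; S(1,1) = 42.8577
  k=2: S(2,0) = 56.4524; S(2,1) = 46.9800; S(2,2) = 39.0970
Terminal payoffs V(N, i) = max(S_T - K, 0):
  V(2,0) = 11.102353; V(2,1) = 1.630000; V(2,2) = 0.000000
Backward induction: V(k, i) = exp(-r*dt) * [p * V(k+1, i) + (1-p) * V(k+1, i+1)]; then take max(V_cont, immediate exercise) for American.
  V(1,0) = exp(-r*dt) * [p*11.102353 + (1-p)*1.630000] = 6.197933; exercise = 6.148850; V(1,0) = max -> 6.197933
  V(1,1) = exp(-r*dt) * [p*1.630000 + (1-p)*0.000000] = 0.786352; exercise = 0.000000; V(1,1) = max -> 0.786352
  V(0,0) = exp(-r*dt) * [p*6.197933 + (1-p)*0.786352] = 3.396181; exercise = 1.630000; V(0,0) = max -> 3.396181


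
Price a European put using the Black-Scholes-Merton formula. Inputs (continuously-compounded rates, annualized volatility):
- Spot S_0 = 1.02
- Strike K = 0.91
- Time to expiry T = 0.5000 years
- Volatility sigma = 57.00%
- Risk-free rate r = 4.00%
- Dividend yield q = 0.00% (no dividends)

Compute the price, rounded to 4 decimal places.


d1 = (ln(S/K) + (r - q + 0.5*sigma^2) * T) / (sigma * sqrt(T)) = 0.53427080
d2 = d1 - sigma * sqrt(T) = 0.13121993
exp(-rT) = 0.98019867; exp(-qT) = 1.00000000
P = K * exp(-rT) * N(-d2) - S_0 * exp(-qT) * N(-d1)
N(-d1) = 0.29657710; N(-d2) = 0.44780066
P = 0.9100 * 0.98019867 * 0.44780066 - 1.0200 * 1.00000000 * 0.29657710 = 0.0969

Answer: Price = 0.0969


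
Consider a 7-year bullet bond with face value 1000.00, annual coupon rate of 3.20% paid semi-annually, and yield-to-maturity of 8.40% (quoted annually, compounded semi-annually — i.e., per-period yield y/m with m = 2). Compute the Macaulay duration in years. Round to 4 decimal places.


Coupon per period c = face * coupon_rate / m = 16.000000
Periods per year m = 2; per-period yield y/m = 0.042000
Number of cashflows N = 14
Cashflows (t years, CF_t, discount factor 1/(1+y/m)^(m*t), PV):
  t = 0.5000: CF_t = 16.000000, DF = 0.959693, PV = 15.355086
  t = 1.0000: CF_t = 16.000000, DF = 0.921010, PV = 14.736167
  t = 1.5000: CF_t = 16.000000, DF = 0.883887, PV = 14.142195
  t = 2.0000: CF_t = 16.000000, DF = 0.848260, PV = 13.572164
  t = 2.5000: CF_t = 16.000000, DF = 0.814069, PV = 13.025110
  t = 3.0000: CF_t = 16.000000, DF = 0.781257, PV = 12.500105
  t = 3.5000: CF_t = 16.000000, DF = 0.749766, PV = 11.996262
  t = 4.0000: CF_t = 16.000000, DF = 0.719545, PV = 11.512728
  t = 4.5000: CF_t = 16.000000, DF = 0.690543, PV = 11.048683
  t = 5.0000: CF_t = 16.000000, DF = 0.662709, PV = 10.603343
  t = 5.5000: CF_t = 16.000000, DF = 0.635997, PV = 10.175953
  t = 6.0000: CF_t = 16.000000, DF = 0.610362, PV = 9.765789
  t = 6.5000: CF_t = 16.000000, DF = 0.585760, PV = 9.372159
  t = 7.0000: CF_t = 1016.000000, DF = 0.562150, PV = 571.144031
Price P = sum_t PV_t = 728.949775
Macaulay numerator sum_t t * PV_t:
  t * PV_t at t = 0.5000: 7.677543
  t * PV_t at t = 1.0000: 14.736167
  t * PV_t at t = 1.5000: 21.213293
  t * PV_t at t = 2.0000: 27.144328
  t * PV_t at t = 2.5000: 32.562774
  t * PV_t at t = 3.0000: 37.500316
  t * PV_t at t = 3.5000: 41.986918
  t * PV_t at t = 4.0000: 46.050911
  t * PV_t at t = 4.5000: 49.719073
  t * PV_t at t = 5.0000: 53.016713
  t * PV_t at t = 5.5000: 55.967739
  t * PV_t at t = 6.0000: 58.594736
  t * PV_t at t = 6.5000: 60.919032
  t * PV_t at t = 7.0000: 3998.008218
Macaulay duration D = (sum_t t * PV_t) / P = 4505.097761 / 728.949775 = 6.180258

Answer: Macaulay duration = 6.1803 years


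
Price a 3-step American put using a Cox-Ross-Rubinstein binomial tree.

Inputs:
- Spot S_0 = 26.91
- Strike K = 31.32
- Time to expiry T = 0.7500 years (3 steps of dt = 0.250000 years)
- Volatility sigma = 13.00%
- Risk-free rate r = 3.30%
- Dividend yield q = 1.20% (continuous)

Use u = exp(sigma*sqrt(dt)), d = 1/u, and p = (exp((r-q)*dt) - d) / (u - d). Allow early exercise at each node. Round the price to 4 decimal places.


dt = T/N = 0.250000
u = exp(sigma*sqrt(dt)) = 1.067159; d = 1/u = 0.937067
p = (exp((r-q)*dt) - d) / (u - d) = 0.524218
Discount per step: exp(-r*dt) = 0.991784
Stock lattice S(k, i) with i counting down-moves:
  k=0: S(0,0) = 26.9100
  k=1: S(1,0) = 28.7172; S(1,1) = 25.2165
  k=2: S(2,0) = 30.6459; S(2,1) = 26.9100; S(2,2) = 23.6295
  k=3: S(3,0) = 32.7040; S(3,1) = 28.7172; S(3,2) = 25.2165; S(3,3) = 22.1425
Terminal payoffs V(N, i) = max(K - S_T, 0):
  V(3,0) = 0.000000; V(3,1) = 2.602751; V(3,2) = 6.103515; V(3,3) = 9.177519
Backward induction: V(k, i) = exp(-r*dt) * [p * V(k+1, i) + (1-p) * V(k+1, i+1)]; then take max(V_cont, immediate exercise) for American.
  V(2,0) = exp(-r*dt) * [p*0.000000 + (1-p)*2.602751] = 1.228168; exercise = 0.674128; V(2,0) = max -> 1.228168
  V(2,1) = exp(-r*dt) * [p*2.602751 + (1-p)*6.103515] = 4.233282; exercise = 4.410000; V(2,1) = max -> 4.410000
  V(2,2) = exp(-r*dt) * [p*6.103515 + (1-p)*9.177519] = 7.503907; exercise = 7.690452; V(2,2) = max -> 7.690452
  V(1,0) = exp(-r*dt) * [p*1.228168 + (1-p)*4.410000] = 2.719497; exercise = 2.602751; V(1,0) = max -> 2.719497
  V(1,1) = exp(-r*dt) * [p*4.410000 + (1-p)*7.690452] = 5.921724; exercise = 6.103515; V(1,1) = max -> 6.103515
  V(0,0) = exp(-r*dt) * [p*2.719497 + (1-p)*6.103515] = 4.293980; exercise = 4.410000; V(0,0) = max -> 4.410000

Answer: Price = V(0,0) = 4.4100


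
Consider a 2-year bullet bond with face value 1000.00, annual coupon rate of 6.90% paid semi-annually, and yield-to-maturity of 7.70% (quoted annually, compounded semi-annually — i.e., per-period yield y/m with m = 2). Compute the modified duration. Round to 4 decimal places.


Coupon per period c = face * coupon_rate / m = 34.500000
Periods per year m = 2; per-period yield y/m = 0.038500
Number of cashflows N = 4
Cashflows (t years, CF_t, discount factor 1/(1+y/m)^(m*t), PV):
  t = 0.5000: CF_t = 34.500000, DF = 0.962927, PV = 33.220992
  t = 1.0000: CF_t = 34.500000, DF = 0.927229, PV = 31.989400
  t = 1.5000: CF_t = 34.500000, DF = 0.892854, PV = 30.803466
  t = 2.0000: CF_t = 1034.500000, DF = 0.859754, PV = 889.415086
Price P = sum_t PV_t = 985.428944
First compute Macaulay numerator sum_t t * PV_t:
  t * PV_t at t = 0.5000: 16.610496
  t * PV_t at t = 1.0000: 31.989400
  t * PV_t at t = 1.5000: 46.205200
  t * PV_t at t = 2.0000: 1778.830172
Macaulay duration D = 1873.635267 / 985.428944 = 1.901340
Modified duration = D / (1 + y/m) = 1.901340 / (1 + 0.038500) = 1.830852

Answer: Modified duration = 1.8309


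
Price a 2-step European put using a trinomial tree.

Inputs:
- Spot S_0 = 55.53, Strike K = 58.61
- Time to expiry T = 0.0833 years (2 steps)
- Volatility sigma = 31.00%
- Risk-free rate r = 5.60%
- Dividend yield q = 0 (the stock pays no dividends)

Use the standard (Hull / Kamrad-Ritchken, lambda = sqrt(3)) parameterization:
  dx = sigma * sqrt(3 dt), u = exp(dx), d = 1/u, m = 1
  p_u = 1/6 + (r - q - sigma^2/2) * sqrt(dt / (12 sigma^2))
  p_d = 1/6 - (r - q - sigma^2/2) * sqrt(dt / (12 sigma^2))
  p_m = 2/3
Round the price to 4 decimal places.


dt = T/N = 0.041650; dx = sigma*sqrt(3*dt) = 0.109580
u = exp(dx) = 1.115809; d = 1/u = 0.896211
p_u = 0.168178, p_m = 0.666667, p_d = 0.165156
Discount per step: exp(-r*dt) = 0.997670
Stock lattice S(k, j) with j the centered position index:
  k=0: S(0,+0) = 55.5300
  k=1: S(1,-1) = 49.7666; S(1,+0) = 55.5300; S(1,+1) = 61.9609
  k=2: S(2,-2) = 44.6014; S(2,-1) = 49.7666; S(2,+0) = 55.5300; S(2,+1) = 61.9609; S(2,+2) = 69.1365
Terminal payoffs V(N, j) = max(K - S_T, 0):
  V(2,-2) = 14.008649; V(2,-1) = 8.843414; V(2,+0) = 3.080000; V(2,+1) = 0.000000; V(2,+2) = 0.000000
Backward induction: V(k, j) = exp(-r*dt) * [p_u * V(k+1, j+1) + p_m * V(k+1, j) + p_d * V(k+1, j-1)]
  V(1,-1) = exp(-r*dt) * [p_u*3.080000 + p_m*8.843414 + p_d*14.008649] = 8.706875
  V(1,+0) = exp(-r*dt) * [p_u*0.000000 + p_m*3.080000 + p_d*8.843414] = 3.505688
  V(1,+1) = exp(-r*dt) * [p_u*0.000000 + p_m*0.000000 + p_d*3.080000] = 0.507495
  V(0,+0) = exp(-r*dt) * [p_u*0.507495 + p_m*3.505688 + p_d*8.706875] = 3.851472

Answer: Price = V(0,0) = 3.8515
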